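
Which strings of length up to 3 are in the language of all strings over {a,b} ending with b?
b, ab, bb, aab, abb, bab, bbb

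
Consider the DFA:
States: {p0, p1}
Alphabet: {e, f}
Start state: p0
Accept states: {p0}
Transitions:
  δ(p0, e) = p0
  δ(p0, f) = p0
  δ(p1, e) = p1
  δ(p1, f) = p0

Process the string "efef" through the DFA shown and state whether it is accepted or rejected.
Processing string "efef":
  p0 --e--> p0
  p0 --f--> p0
  p0 --e--> p0
  p0 --f--> p0
Final state: p0
Accept states: {p0}
Yes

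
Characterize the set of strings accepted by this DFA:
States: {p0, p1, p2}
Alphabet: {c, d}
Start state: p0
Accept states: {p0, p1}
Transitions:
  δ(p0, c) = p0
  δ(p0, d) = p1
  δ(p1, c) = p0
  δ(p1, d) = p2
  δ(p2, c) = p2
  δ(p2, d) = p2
Testing a few strings:
  'ccd' → accept
  'c' → accept
  'cd' → accept
  'cccc' → accept
State roles: p0=last symbol not d (ok); p1=last symbol d (ok); p2=saw dd (dead)
All strings over {c,d} with no two consecutive d's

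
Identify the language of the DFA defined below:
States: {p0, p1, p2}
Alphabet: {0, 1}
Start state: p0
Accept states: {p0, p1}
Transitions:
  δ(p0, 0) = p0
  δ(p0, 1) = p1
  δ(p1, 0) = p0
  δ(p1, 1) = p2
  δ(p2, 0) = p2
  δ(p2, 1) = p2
Testing a few strings:
  '0010' → accept
  '01' → accept
  '1' → accept
  '1011' → reject
State roles: p0=last symbol not 1 (ok); p1=last symbol 1 (ok); p2=saw 11 (dead)
All binary strings with no two consecutive 1's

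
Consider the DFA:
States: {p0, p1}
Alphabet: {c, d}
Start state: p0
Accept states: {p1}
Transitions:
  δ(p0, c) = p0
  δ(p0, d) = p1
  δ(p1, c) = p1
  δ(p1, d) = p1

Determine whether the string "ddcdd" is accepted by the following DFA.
Processing string "ddcdd":
  p0 --d--> p1
  p1 --d--> p1
  p1 --c--> p1
  p1 --d--> p1
  p1 --d--> p1
Final state: p1
Accept states: {p1}
Yes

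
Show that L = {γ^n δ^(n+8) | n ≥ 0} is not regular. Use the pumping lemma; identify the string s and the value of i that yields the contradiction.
Assume L is regular with pumping length p. Idea: pumping the γ-block breaks the fixed offset of 8.
Choose s = γ^p δ^(p+8) ∈ L. By the pumping lemma, s = xyz with |xy| ≤ p, |y| > 0, so y = γ^k with k ≥ 1. Then xy²z = γ^(p+k) δ^(p+8). For this to be in L we would need p+8 = (p+k)+8, i.e. k = 0, contradicting k ≥ 1. So xy²z ∉ L.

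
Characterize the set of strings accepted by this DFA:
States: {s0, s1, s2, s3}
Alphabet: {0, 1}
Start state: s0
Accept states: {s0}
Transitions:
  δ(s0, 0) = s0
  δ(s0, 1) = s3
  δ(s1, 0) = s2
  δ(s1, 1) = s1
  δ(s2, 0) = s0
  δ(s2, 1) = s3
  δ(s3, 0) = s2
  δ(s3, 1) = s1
Testing a few strings:
  '01' → reject
  '00' → accept
  '000' → accept
  '011' → reject
State roles: s0=value ≡ 0 (mod 4); s1=value ≡ 3 (mod 4); s2=value ≡ 2 (mod 4); s3=value ≡ 1 (mod 4)
All binary strings representing a multiple of 4 (read in base 2; leading zeros allowed and ε counts as 0)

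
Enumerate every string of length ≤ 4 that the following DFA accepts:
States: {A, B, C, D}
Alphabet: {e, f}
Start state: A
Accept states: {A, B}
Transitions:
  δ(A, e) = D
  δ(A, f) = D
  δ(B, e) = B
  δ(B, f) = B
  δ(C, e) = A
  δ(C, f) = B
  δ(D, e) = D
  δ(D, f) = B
ε, ef, ff, eef, efe, eff, fef, ffe, fff, eeef, eefe, eeff, efee, efef, effe, efff, feef, fefe, feff, ffee, ffef, fffe, ffff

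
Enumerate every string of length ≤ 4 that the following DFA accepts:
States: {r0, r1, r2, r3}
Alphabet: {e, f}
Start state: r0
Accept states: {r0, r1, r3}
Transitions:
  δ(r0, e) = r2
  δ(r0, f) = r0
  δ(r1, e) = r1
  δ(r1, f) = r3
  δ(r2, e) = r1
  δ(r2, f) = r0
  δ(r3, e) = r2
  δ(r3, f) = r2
ε, f, ee, ef, ff, eee, eef, eff, fee, fef, fff, eeee, eeef, efee, efef, efff, feee, feef, feff, ffee, ffef, ffff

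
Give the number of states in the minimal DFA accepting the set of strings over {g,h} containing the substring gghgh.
By Myhill–Nerode, count the distinguishable equivalence classes: 6 classes — one per longest suffix of the input that is a prefix of 'gghgh' (lengths 0 through 4), plus an absorbing 'already seen gghgh' class.
6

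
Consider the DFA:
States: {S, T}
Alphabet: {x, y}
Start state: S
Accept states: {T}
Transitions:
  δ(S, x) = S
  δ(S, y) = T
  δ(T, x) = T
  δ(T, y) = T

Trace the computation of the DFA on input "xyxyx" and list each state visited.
read 'x': S → S
  read 'y': S → T
  read 'x': T → T
  read 'y': T → T
  read 'x': T → T
S -> S -> T -> T -> T -> T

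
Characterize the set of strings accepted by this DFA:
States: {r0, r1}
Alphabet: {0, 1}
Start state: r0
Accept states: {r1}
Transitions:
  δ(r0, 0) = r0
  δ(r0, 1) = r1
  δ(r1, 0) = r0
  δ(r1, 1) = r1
Testing a few strings:
  '0' → reject
  '01' → accept
  '00' → reject
  '011' → accept
State roles: r0=last symbol not 1; r1=last symbol is 1
All binary strings ending with 1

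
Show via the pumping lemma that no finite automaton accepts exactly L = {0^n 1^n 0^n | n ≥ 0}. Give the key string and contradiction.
Assume L is regular with pumping length p. Idea: pumping the first 0-block unbalances it against the other two.
Choose s = 0^p 1^p 0^p ∈ L (|s| = 3p ≥ p). By the pumping lemma, s = xyz with |xy| ≤ p, |y| > 0, so y = 0^k with k ≥ 1, inside the first 0-block. Then xy²z = 0^(p+k) 1^p 0^p. The first block has length p+k ≠ p, so the three block lengths are no longer equal and xy²z ∉ L.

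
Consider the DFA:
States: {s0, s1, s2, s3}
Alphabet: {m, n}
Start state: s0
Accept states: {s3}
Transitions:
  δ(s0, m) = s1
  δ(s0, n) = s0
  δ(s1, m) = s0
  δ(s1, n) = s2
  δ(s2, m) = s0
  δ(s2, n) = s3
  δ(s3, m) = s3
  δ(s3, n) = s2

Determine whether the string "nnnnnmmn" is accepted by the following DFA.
Processing string "nnnnnmmn":
  s0 --n--> s0
  s0 --n--> s0
  s0 --n--> s0
  s0 --n--> s0
  s0 --n--> s0
  s0 --m--> s1
  s1 --m--> s0
  s0 --n--> s0
Final state: s0
Accept states: {s3}
No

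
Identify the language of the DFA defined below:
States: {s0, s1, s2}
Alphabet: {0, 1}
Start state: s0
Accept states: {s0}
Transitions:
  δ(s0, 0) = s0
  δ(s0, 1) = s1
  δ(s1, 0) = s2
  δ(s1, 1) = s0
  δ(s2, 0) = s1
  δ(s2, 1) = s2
Testing a few strings:
  '1100' → accept
  '101' → reject
  '11' → accept
  '0011' → accept
State roles: s0=value ≡ 0 (mod 3); s1=value ≡ 1 (mod 3); s2=value ≡ 2 (mod 3)
All binary strings representing a multiple of 3 (read in base 2; leading zeros allowed and ε counts as 0)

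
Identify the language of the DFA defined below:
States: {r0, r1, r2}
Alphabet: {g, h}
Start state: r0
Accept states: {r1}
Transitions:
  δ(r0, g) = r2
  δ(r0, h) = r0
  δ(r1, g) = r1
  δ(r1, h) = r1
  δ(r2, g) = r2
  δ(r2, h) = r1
Testing a few strings:
  'gh' → accept
  'hghh' → accept
  'h' → reject
  'ghg' → accept
State roles: r0=no g seen yet; r1=substring gh seen; r2=seen a g, waiting for h
All strings over {g,h} containing the substring gh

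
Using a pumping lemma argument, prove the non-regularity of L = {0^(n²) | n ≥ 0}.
Assume L is regular with pumping length p. Idea: pumping adds a fixed amount, but gaps between consecutive squares grow.
Choose s = 0^(p²) (length p² ≥ p). By the pumping lemma, s = xyz with |xy| ≤ p, |y| > 0, so |y| = k with 1 ≤ k ≤ p. Then |xy²z| = p²+k. Since p² < p²+k ≤ p²+p < (p+1)², the length p²+k lies strictly between consecutive squares, so it is not a perfect square and xy²z ∉ L.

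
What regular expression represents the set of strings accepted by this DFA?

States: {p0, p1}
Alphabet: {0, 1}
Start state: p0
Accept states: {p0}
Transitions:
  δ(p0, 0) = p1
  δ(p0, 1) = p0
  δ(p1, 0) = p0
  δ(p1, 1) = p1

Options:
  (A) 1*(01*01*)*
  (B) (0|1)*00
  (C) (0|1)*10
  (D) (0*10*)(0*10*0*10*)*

Check each option against the DFA on short strings; one disagreement eliminates an option:
  (A) 1*(01*01*)*: agrees with the DFA on every string of length ≤ 6
  (B) (0|1)*00: on ε the DFA stays in p0 and accepts (p0 ∈ Accept), but the regex does not match it → eliminate
  (C) (0|1)*10: on ε the DFA stays in p0 and accepts (p0 ∈ Accept), but the regex does not match it → eliminate
  (D) (0*10*)(0*10*0*10*)*: on ε the DFA stays in p0 and accepts (p0 ∈ Accept), but the regex does not match it → eliminate
Only (A) is consistent with the DFA.
(A) 1*(01*01*)*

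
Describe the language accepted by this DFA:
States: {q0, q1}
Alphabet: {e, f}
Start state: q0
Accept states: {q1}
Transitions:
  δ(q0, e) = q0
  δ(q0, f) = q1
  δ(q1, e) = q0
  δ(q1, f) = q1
Testing a few strings:
  'fef' → accept
  'eee' → reject
  'f' → accept
  'e' → reject
State roles: q0=last symbol not f; q1=last symbol is f
All strings over {e,f} ending with f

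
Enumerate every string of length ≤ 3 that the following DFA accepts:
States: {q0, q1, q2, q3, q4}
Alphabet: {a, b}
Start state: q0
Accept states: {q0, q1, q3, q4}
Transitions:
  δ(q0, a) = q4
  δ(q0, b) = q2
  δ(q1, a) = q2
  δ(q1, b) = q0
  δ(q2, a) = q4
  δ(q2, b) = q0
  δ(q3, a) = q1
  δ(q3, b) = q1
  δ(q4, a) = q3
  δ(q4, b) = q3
ε, a, aa, ab, ba, bb, aaa, aab, aba, abb, baa, bab, bba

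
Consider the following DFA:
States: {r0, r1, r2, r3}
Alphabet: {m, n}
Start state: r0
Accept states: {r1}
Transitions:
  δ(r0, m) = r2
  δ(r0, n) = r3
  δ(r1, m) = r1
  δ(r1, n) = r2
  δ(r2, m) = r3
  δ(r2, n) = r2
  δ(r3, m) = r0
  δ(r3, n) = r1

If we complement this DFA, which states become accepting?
Complement accept states = All states \ Original accept states
= {r0, r1, r2, r3} \ {r1}
{r0, r2, r3}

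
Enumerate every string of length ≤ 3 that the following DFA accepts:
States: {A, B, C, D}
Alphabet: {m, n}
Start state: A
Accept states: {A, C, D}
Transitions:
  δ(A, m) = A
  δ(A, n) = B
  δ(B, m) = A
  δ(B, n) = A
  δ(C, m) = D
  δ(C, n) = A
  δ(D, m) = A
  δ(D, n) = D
ε, m, mm, nm, nn, mmm, mnm, mnn, nmm, nnm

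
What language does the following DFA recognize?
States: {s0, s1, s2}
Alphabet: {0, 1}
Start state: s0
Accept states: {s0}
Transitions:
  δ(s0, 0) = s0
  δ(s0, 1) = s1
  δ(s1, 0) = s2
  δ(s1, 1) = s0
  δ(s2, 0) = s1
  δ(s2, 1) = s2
Testing a few strings:
  '00' → accept
  '1100' → accept
  '1010' → reject
  '010' → reject
State roles: s0=value ≡ 0 (mod 3); s1=value ≡ 1 (mod 3); s2=value ≡ 2 (mod 3)
All binary strings representing a multiple of 3 (read in base 2; leading zeros allowed and ε counts as 0)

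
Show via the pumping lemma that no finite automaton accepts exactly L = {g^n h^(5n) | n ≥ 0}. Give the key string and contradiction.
Assume L is regular with pumping length p. Idea: pumping the g-block breaks the 1:5 ratio.
Choose s = g^p h^(5p) (length 6p ≥ p). By the pumping lemma, s = xyz with |xy| ≤ p, |y| > 0, so y = g^k with k ≥ 1. Then xy²z = g^(p+k) h^(5p). For this to be in L we would need 5p = 5(p+k), i.e. 5k = 0, contradicting k ≥ 1. So xy²z ∉ L.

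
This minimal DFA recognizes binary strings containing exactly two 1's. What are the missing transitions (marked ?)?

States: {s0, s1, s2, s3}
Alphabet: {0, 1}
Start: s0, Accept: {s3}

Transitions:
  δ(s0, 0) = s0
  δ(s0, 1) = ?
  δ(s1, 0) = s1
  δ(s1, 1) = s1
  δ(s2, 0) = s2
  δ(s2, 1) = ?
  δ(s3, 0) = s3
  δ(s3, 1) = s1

From the language and accept set, identify what each state tracks — s0: zero 1's; s1: ≥ three 1's (dead); s2: one 1; s3: two 1's.
Each missing δ(q, a) is the state matching the new tracked value after reading a.
δ(s0, 1) = s2; δ(s2, 1) = s3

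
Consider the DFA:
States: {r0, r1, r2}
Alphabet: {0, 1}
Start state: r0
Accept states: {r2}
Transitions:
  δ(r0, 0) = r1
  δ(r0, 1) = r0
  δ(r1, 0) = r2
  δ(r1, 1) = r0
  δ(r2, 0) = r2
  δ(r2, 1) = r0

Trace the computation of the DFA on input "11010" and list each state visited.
read '1': r0 → r0
  read '1': r0 → r0
  read '0': r0 → r1
  read '1': r1 → r0
  read '0': r0 → r1
r0 -> r0 -> r0 -> r1 -> r0 -> r1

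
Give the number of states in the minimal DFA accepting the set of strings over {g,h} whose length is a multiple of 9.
By Myhill–Nerode, count the distinguishable equivalence classes: 9 classes — one per residue of the length mod 9; class i is distinguished from class j by any string of length (9 − i) mod 9.
9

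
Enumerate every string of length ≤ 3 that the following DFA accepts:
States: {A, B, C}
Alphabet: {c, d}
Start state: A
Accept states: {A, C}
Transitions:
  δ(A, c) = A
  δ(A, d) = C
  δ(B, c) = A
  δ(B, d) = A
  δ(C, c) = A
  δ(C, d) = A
ε, c, d, cc, cd, dc, dd, ccc, ccd, cdc, cdd, dcc, dcd, ddc, ddd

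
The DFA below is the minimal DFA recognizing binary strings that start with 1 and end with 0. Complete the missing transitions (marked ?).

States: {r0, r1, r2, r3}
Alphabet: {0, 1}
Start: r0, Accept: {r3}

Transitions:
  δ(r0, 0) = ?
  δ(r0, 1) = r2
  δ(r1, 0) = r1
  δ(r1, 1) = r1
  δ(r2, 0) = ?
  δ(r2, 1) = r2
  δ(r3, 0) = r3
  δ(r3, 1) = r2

From the language and accept set, identify what each state tracks — r0: no input read; r1: started with 0 (dead); r2: started with 1, last symbol 1; r3: started with 1, last symbol 0.
Each missing δ(q, a) is the state matching the new tracked value after reading a.
δ(r0, 0) = r1; δ(r2, 0) = r3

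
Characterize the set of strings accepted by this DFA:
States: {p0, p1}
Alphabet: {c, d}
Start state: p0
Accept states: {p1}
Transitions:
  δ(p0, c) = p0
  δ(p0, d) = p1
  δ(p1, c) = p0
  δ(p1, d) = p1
Testing a few strings:
  'c' → reject
  'cd' → accept
  'ccd' → accept
  'd' → accept
State roles: p0=last symbol not d; p1=last symbol is d
All strings over {c,d} ending with d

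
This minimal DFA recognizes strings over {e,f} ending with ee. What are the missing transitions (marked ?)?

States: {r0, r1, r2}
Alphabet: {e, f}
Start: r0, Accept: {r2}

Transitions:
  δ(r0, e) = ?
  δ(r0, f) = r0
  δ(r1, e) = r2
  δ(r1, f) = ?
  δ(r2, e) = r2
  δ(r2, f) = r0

From the language and accept set, identify what each state tracks — r0: last symbol not e; r1: one trailing e; r2: two trailing e's.
Each missing δ(q, a) is the state matching the new tracked value after reading a.
δ(r0, e) = r1; δ(r1, f) = r0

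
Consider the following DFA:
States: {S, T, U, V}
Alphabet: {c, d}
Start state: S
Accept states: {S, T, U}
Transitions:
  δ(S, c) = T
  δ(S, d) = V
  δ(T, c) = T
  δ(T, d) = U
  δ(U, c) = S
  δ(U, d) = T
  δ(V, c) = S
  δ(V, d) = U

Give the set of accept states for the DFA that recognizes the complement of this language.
Complement accept states = All states \ Original accept states
= {S, T, U, V} \ {S, T, U}
{V}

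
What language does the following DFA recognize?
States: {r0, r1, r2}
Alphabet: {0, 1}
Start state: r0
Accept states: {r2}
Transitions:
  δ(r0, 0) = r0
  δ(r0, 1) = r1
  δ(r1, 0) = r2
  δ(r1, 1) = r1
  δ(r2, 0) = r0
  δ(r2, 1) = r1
Testing a few strings:
  '1010' → accept
  '1' → reject
  '11' → reject
  '10' → accept
State roles: r0=no suffix match; r1=one trailing 1; r2=suffix is 10
All binary strings ending with 10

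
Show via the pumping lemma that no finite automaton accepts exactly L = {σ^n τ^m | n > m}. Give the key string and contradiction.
Assume L is regular with pumping length p. Idea: pumping down the σ-block drops the σ-count to at most the τ-count.
Choose s = σ^(p+1) τ^p ∈ L (|s| = 2p+1 ≥ p). By the pumping lemma, s = xyz with |xy| ≤ p, |y| > 0, so y = σ^k with k ≥ 1. Take i = 0: xz = σ^(p+1−k) τ^p. Since k ≥ 1, p+1−k ≤ p, so the number of σ's is no longer strictly greater than the number of τ's, hence xz ∉ L.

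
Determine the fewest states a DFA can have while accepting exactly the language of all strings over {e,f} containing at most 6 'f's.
By Myhill–Nerode, count the distinguishable equivalence classes: 8 classes — having seen 0, 1, …, 6, or >6 copies of 'f'; counts 0 through 6 are accepting and >6 is dead.
8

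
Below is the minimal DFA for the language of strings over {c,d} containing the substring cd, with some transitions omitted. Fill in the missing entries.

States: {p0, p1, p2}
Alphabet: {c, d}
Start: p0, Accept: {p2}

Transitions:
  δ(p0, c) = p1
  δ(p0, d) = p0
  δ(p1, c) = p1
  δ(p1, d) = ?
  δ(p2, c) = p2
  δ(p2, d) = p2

From the language and accept set, identify what each state tracks — p0: no c seen yet; p1: seen a c, waiting for d; p2: substring cd seen.
Each missing δ(q, a) is the state matching the new tracked value after reading a.
δ(p1, d) = p2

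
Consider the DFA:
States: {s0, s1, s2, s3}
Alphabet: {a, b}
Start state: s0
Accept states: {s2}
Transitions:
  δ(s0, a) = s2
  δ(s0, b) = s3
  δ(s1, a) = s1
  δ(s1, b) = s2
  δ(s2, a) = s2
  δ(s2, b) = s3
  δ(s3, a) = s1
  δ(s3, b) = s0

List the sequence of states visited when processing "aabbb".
read 'a': s0 → s2
  read 'a': s2 → s2
  read 'b': s2 → s3
  read 'b': s3 → s0
  read 'b': s0 → s3
s0 -> s2 -> s2 -> s3 -> s0 -> s3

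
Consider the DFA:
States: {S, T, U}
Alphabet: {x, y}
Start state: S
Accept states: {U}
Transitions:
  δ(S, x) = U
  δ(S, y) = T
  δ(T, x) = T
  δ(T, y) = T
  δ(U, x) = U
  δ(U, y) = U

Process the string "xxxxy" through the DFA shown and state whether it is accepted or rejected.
Processing string "xxxxy":
  S --x--> U
  U --x--> U
  U --x--> U
  U --x--> U
  U --y--> U
Final state: U
Accept states: {U}
Yes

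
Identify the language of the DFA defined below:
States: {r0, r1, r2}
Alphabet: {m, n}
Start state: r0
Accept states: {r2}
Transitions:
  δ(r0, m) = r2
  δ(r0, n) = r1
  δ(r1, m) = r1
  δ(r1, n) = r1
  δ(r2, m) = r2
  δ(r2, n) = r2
Testing a few strings:
  'n' → reject
  'nm' → reject
  'mnm' → accept
  'm' → accept
State roles: r0=no input read; r1=started with n (dead); r2=started with m
All strings over {m,n} starting with m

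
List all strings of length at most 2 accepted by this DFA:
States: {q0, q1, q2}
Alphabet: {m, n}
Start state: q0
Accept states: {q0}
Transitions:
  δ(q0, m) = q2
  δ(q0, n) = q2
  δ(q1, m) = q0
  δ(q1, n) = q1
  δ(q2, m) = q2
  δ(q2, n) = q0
ε, mn, nn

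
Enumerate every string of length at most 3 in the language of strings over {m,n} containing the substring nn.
nn, mnn, nnm, nnn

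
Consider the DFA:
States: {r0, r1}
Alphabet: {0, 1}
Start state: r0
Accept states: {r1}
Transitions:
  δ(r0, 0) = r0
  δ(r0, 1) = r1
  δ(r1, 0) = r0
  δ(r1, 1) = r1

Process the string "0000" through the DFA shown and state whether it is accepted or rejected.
Processing string "0000":
  r0 --0--> r0
  r0 --0--> r0
  r0 --0--> r0
  r0 --0--> r0
Final state: r0
Accept states: {r1}
No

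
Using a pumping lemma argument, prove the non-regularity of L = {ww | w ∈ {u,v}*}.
Assume L is regular with pumping length p. Idea: pumping the leading u-block breaks the equality of the two halves.
Choose s = u^p v u^p v ∈ L (with w = u^p v). |s| = 2p+2 ≥ p. By the pumping lemma, s = xyz with |xy| ≤ p, |y| > 0, so y = u^k with k ≥ 1, in the first u-block. Then xy²z = u^(p+k) v u^p v, of length 2p+2+k. If k is odd this length is odd, so it cannot be of the form ww. If k is even, each half has length p+1+k/2 ≤ p+k, so the first half lies entirely inside the leading u-block and contains no v, while the second half ends in v; the halves differ. Either way xy²z ∉ L.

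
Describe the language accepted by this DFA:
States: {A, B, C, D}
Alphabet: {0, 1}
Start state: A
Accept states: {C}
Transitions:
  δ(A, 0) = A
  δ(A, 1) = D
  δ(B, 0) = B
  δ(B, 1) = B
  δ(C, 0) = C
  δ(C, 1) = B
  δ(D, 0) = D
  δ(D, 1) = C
Testing a few strings:
  '0001' → reject
  '0100' → reject
  '0110' → accept
  '0' → reject
State roles: A=zero 1's; B=≥ three 1's (dead); C=two 1's; D=one 1
All binary strings containing exactly two 1's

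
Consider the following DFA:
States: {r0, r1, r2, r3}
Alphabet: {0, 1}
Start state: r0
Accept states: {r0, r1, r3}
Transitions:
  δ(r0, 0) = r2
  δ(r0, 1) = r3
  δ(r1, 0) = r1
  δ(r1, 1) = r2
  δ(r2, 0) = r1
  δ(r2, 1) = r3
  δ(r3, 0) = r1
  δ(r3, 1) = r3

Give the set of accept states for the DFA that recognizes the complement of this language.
Complement accept states = All states \ Original accept states
= {r0, r1, r2, r3} \ {r0, r1, r3}
{r2}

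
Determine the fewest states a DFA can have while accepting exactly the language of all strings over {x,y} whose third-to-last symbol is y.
By Myhill–Nerode, count the distinguishable equivalence classes: 2^3 = 8 classes — the DFA must remember the last 3 symbols read; every pair of distinct length-3 suffixes is distinguishable by some continuation.
8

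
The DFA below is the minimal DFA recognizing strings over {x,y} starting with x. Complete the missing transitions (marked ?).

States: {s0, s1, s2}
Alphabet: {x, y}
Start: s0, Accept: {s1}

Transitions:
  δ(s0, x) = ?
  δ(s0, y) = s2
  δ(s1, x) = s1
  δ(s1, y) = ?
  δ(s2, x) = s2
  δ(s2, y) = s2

From the language and accept set, identify what each state tracks — s0: no input read; s1: started with x; s2: started with y (dead).
Each missing δ(q, a) is the state matching the new tracked value after reading a.
δ(s0, x) = s1; δ(s1, y) = s1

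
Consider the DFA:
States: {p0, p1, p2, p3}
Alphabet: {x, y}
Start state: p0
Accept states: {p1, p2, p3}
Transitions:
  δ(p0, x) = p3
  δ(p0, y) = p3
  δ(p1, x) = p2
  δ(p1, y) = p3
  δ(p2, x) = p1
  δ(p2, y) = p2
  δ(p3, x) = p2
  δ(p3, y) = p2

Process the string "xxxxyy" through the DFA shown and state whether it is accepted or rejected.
Processing string "xxxxyy":
  p0 --x--> p3
  p3 --x--> p2
  p2 --x--> p1
  p1 --x--> p2
  p2 --y--> p2
  p2 --y--> p2
Final state: p2
Accept states: {p1, p2, p3}
Yes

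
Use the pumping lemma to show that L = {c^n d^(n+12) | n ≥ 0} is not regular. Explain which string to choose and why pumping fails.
Assume L is regular with pumping length p. Idea: pumping the c-block breaks the fixed offset of 12.
Choose s = c^p d^(p+12) ∈ L. By the pumping lemma, s = xyz with |xy| ≤ p, |y| > 0, so y = c^k with k ≥ 1. Then xy²z = c^(p+k) d^(p+12). For this to be in L we would need p+12 = (p+k)+12, i.e. k = 0, contradicting k ≥ 1. So xy²z ∉ L.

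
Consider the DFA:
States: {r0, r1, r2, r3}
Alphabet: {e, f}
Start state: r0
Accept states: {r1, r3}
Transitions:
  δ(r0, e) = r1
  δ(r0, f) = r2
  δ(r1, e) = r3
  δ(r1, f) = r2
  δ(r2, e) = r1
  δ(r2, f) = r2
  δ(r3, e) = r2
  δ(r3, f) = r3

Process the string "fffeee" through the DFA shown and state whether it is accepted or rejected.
Processing string "fffeee":
  r0 --f--> r2
  r2 --f--> r2
  r2 --f--> r2
  r2 --e--> r1
  r1 --e--> r3
  r3 --e--> r2
Final state: r2
Accept states: {r1, r3}
No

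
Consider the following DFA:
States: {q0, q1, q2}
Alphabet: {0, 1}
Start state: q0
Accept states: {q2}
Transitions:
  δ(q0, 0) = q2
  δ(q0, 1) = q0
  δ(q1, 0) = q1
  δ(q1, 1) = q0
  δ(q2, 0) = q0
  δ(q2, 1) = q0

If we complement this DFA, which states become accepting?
Complement accept states = All states \ Original accept states
= {q0, q1, q2} \ {q2}
{q0, q1}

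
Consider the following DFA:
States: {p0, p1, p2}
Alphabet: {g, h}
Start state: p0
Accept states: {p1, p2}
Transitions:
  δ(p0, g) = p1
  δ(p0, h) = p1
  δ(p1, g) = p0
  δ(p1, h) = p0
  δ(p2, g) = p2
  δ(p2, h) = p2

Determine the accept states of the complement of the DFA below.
Complement accept states = All states \ Original accept states
= {p0, p1, p2} \ {p1, p2}
{p0}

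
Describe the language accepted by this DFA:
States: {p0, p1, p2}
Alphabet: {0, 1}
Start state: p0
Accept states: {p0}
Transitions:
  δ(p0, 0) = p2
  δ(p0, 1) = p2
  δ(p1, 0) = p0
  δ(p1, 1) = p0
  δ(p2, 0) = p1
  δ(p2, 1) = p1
Testing a few strings:
  '0' → reject
  '00' → reject
  '000' → accept
  '110' → accept
State roles: p0=length ≡ 0 (mod 3); p1=length ≡ 2 (mod 3); p2=length ≡ 1 (mod 3)
All binary strings whose length is a multiple of 3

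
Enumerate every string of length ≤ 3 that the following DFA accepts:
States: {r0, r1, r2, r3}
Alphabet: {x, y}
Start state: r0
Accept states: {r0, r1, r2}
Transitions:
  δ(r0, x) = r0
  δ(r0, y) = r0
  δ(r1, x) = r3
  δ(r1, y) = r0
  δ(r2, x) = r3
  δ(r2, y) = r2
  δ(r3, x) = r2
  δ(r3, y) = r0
ε, x, y, xx, xy, yx, yy, xxx, xxy, xyx, xyy, yxx, yxy, yyx, yyy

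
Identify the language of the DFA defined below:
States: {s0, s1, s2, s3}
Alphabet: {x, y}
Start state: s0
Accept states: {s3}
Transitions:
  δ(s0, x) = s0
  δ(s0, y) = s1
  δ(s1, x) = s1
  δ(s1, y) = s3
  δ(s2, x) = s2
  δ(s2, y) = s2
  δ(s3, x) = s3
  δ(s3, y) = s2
Testing a few strings:
  'yxyx' → accept
  'xyyx' → accept
  'yyx' → accept
  'xxyy' → accept
State roles: s0=zero y's; s1=one y; s2=≥ three y's (dead); s3=two y's
All strings over {x,y} containing exactly two y's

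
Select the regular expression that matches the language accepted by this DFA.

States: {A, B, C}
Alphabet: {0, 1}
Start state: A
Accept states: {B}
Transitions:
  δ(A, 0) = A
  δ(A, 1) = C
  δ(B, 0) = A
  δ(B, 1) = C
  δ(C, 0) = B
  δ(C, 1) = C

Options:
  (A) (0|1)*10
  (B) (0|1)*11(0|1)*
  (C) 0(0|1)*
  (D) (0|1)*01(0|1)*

Check each option against the DFA on short strings; one disagreement eliminates an option:
  (A) (0|1)*10: agrees with the DFA on every string of length ≤ 6
  (B) (0|1)*11(0|1)*: on '10' the DFA goes A → C → B and accepts (B ∈ Accept), but the regex does not match it → eliminate
  (C) 0(0|1)*: on '0' the DFA goes A → A and rejects (A ∉ Accept), but the regex matches it → eliminate
  (D) (0|1)*01(0|1)*: on '01' the DFA goes A → A → C and rejects (C ∉ Accept), but the regex matches it → eliminate
Only (A) is consistent with the DFA.
(A) (0|1)*10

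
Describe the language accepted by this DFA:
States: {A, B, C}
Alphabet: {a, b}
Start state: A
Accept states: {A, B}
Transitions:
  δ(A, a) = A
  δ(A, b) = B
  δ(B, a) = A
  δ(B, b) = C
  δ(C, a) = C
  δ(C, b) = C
Testing a few strings:
  'ab' → accept
  'bba' → reject
  'aa' → accept
  'aaba' → accept
State roles: A=last symbol not b (ok); B=last symbol b (ok); C=saw bb (dead)
All strings over {a,b} with no two consecutive b's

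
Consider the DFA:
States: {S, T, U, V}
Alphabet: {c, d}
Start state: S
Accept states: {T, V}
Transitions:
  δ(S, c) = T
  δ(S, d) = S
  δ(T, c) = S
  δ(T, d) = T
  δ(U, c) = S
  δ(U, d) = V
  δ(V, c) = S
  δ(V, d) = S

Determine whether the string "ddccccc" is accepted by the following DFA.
Processing string "ddccccc":
  S --d--> S
  S --d--> S
  S --c--> T
  T --c--> S
  S --c--> T
  T --c--> S
  S --c--> T
Final state: T
Accept states: {T, V}
Yes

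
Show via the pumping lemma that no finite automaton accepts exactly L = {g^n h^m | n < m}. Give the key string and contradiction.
Assume L is regular with pumping length p. Idea: pumping up the g-block makes the g-count reach the h-count.
Choose s = g^p h^(p+1) ∈ L. By the pumping lemma, s = xyz with |xy| ≤ p, |y| > 0, so y = g^k with k ≥ 1. Then xy²z = g^(p+k) h^(p+1). Since p+k ≥ p+1, the number of g's is no longer strictly less than the number of h's, so xy²z ∉ L.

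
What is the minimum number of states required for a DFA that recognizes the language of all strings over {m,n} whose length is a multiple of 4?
By Myhill–Nerode, count the distinguishable equivalence classes: 4 classes — one per residue of the length mod 4; class i is distinguished from class j by any string of length (4 − i) mod 4.
4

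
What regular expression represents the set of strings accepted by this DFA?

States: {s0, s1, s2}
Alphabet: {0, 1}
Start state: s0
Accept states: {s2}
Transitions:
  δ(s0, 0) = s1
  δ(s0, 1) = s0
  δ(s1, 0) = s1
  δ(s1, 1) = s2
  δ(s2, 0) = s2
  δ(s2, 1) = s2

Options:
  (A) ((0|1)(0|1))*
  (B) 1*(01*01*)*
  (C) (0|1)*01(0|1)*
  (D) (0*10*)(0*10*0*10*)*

Check each option against the DFA on short strings; one disagreement eliminates an option:
  (A) ((0|1)(0|1))*: on ε the DFA stays in s0 and rejects (s0 ∉ Accept), but the regex matches it → eliminate
  (B) 1*(01*01*)*: on ε the DFA stays in s0 and rejects (s0 ∉ Accept), but the regex matches it → eliminate
  (C) (0|1)*01(0|1)*: agrees with the DFA on every string of length ≤ 6
  (D) (0*10*)(0*10*0*10*)*: on '1' the DFA goes s0 → s0 and rejects (s0 ∉ Accept), but the regex matches it → eliminate
Only (C) is consistent with the DFA.
(C) (0|1)*01(0|1)*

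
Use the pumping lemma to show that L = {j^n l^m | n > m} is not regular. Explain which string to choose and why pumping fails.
Assume L is regular with pumping length p. Idea: pumping down the j-block drops the j-count to at most the l-count.
Choose s = j^(p+1) l^p ∈ L (|s| = 2p+1 ≥ p). By the pumping lemma, s = xyz with |xy| ≤ p, |y| > 0, so y = j^k with k ≥ 1. Take i = 0: xz = j^(p+1−k) l^p. Since k ≥ 1, p+1−k ≤ p, so the number of j's is no longer strictly greater than the number of l's, hence xz ∉ L.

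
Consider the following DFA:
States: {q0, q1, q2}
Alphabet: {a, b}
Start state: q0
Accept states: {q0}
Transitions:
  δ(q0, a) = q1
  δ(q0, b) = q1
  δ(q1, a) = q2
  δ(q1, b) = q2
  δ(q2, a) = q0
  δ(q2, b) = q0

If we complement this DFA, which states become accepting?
Complement accept states = All states \ Original accept states
= {q0, q1, q2} \ {q0}
{q1, q2}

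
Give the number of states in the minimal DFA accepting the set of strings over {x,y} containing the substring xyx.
By Myhill–Nerode, count the distinguishable equivalence classes: 4 classes — one per longest suffix of the input that is a prefix of 'xyx' (lengths 0 through 2), plus an absorbing 'already seen xyx' class.
4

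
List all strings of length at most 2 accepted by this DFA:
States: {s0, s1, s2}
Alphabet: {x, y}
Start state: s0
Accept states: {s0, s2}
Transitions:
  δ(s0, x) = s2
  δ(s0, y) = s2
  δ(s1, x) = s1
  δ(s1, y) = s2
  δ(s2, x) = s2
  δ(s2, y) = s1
ε, x, y, xx, yx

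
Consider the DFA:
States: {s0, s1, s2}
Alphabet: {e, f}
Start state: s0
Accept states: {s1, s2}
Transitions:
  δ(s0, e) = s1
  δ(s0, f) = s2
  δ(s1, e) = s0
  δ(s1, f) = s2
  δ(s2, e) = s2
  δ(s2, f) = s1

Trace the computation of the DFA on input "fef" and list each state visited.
read 'f': s0 → s2
  read 'e': s2 → s2
  read 'f': s2 → s1
s0 -> s2 -> s2 -> s1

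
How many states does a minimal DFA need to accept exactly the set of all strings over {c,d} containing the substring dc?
By Myhill–Nerode, count the distinguishable equivalence classes: 3 classes — one per longest suffix of the input that is a prefix of 'dc' (lengths 0 through 1), plus an absorbing 'already seen dc' class.
3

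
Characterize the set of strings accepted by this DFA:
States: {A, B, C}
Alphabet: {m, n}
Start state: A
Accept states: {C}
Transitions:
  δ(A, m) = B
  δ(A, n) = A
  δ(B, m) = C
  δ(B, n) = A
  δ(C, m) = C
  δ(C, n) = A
Testing a few strings:
  'mnmm' → accept
  'mn' → reject
  'n' → reject
  'nnnm' → reject
State roles: A=last symbol not m; B=one trailing m; C=two trailing m's
All strings over {m,n} ending with mm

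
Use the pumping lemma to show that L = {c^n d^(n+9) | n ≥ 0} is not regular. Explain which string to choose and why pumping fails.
Assume L is regular with pumping length p. Idea: pumping the c-block breaks the fixed offset of 9.
Choose s = c^p d^(p+9) ∈ L. By the pumping lemma, s = xyz with |xy| ≤ p, |y| > 0, so y = c^k with k ≥ 1. Then xy²z = c^(p+k) d^(p+9). For this to be in L we would need p+9 = (p+k)+9, i.e. k = 0, contradicting k ≥ 1. So xy²z ∉ L.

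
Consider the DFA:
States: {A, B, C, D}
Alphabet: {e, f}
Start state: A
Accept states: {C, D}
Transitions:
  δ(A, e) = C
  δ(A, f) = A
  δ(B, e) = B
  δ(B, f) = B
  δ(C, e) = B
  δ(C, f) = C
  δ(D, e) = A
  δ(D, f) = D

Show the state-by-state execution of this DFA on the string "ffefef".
read 'f': A → A
  read 'f': A → A
  read 'e': A → C
  read 'f': C → C
  read 'e': C → B
  read 'f': B → B
A -> A -> A -> C -> C -> B -> B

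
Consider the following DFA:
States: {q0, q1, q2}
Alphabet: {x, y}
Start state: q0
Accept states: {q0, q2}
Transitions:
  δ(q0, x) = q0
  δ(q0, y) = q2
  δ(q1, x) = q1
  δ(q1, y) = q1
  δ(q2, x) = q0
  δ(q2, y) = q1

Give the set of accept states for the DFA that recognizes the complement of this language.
Complement accept states = All states \ Original accept states
= {q0, q1, q2} \ {q0, q2}
{q1}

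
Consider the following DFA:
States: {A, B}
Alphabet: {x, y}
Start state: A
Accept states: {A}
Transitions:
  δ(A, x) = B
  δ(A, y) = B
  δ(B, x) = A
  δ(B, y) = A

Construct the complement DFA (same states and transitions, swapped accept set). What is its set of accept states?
Complement accept states = All states \ Original accept states
= {A, B} \ {A}
{B}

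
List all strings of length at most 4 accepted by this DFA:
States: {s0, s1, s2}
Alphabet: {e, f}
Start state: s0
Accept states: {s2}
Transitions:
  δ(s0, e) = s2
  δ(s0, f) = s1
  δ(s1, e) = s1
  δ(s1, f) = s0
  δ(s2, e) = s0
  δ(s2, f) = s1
e, eee, ffe, effe, fefe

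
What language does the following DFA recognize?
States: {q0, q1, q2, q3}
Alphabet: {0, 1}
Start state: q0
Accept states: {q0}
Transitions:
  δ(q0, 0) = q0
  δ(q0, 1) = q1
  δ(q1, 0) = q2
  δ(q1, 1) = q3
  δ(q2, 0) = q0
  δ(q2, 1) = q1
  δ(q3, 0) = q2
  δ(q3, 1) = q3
Testing a few strings:
  '1' → reject
  '1111' → reject
  '1001' → reject
  '10' → reject
State roles: q0=value ≡ 0 (mod 4); q1=value ≡ 1 (mod 4); q2=value ≡ 2 (mod 4); q3=value ≡ 3 (mod 4)
All binary strings representing a multiple of 4 (read in base 2; leading zeros allowed and ε counts as 0)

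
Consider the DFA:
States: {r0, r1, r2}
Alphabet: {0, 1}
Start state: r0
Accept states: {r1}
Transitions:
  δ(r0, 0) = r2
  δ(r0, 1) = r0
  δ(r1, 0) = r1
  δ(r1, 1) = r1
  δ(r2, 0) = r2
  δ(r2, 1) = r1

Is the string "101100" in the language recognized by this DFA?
Processing string "101100":
  r0 --1--> r0
  r0 --0--> r2
  r2 --1--> r1
  r1 --1--> r1
  r1 --0--> r1
  r1 --0--> r1
Final state: r1
Accept states: {r1}
Yes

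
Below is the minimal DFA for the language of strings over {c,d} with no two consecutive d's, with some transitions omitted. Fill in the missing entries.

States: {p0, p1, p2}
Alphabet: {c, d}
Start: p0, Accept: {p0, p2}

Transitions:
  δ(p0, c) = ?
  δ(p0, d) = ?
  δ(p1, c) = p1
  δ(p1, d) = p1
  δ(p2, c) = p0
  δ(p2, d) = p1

From the language and accept set, identify what each state tracks — p0: last symbol not d (ok); p1: saw dd (dead); p2: last symbol d (ok).
Each missing δ(q, a) is the state matching the new tracked value after reading a.
δ(p0, c) = p0; δ(p0, d) = p2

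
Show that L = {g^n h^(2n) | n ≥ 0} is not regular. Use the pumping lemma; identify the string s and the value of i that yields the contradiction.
Assume L is regular with pumping length p. Idea: pumping the g-block breaks the 1:2 ratio.
Choose s = g^p h^(2p) (length 3p ≥ p). By the pumping lemma, s = xyz with |xy| ≤ p, |y| > 0, so y = g^k with k ≥ 1. Then xy²z = g^(p+k) h^(2p). For this to be in L we would need 2p = 2(p+k), i.e. 2k = 0, contradicting k ≥ 1. So xy²z ∉ L.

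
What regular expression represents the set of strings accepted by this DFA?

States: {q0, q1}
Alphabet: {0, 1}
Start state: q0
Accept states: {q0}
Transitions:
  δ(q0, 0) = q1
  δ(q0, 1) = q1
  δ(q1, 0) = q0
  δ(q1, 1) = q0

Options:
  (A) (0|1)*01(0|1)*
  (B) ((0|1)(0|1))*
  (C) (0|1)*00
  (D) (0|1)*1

Check each option against the DFA on short strings; one disagreement eliminates an option:
  (A) (0|1)*01(0|1)*: on ε the DFA stays in q0 and accepts (q0 ∈ Accept), but the regex does not match it → eliminate
  (B) ((0|1)(0|1))*: agrees with the DFA on every string of length ≤ 6
  (C) (0|1)*00: on ε the DFA stays in q0 and accepts (q0 ∈ Accept), but the regex does not match it → eliminate
  (D) (0|1)*1: on ε the DFA stays in q0 and accepts (q0 ∈ Accept), but the regex does not match it → eliminate
Only (B) is consistent with the DFA.
(B) ((0|1)(0|1))*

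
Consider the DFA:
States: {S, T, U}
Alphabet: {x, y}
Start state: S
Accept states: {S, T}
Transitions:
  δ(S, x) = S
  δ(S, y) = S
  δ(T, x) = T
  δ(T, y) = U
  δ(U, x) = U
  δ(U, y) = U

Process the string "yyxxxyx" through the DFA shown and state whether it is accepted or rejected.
Processing string "yyxxxyx":
  S --y--> S
  S --y--> S
  S --x--> S
  S --x--> S
  S --x--> S
  S --y--> S
  S --x--> S
Final state: S
Accept states: {S, T}
Yes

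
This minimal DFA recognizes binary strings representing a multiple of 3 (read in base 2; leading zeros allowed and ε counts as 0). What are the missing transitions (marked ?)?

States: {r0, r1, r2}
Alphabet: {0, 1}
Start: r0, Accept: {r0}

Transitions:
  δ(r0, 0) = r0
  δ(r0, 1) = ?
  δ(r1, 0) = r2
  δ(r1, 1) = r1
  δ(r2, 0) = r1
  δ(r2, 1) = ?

From the language and accept set, identify what each state tracks — r0: value ≡ 0 (mod 3); r1: value ≡ 2 (mod 3); r2: value ≡ 1 (mod 3).
Each missing δ(q, a) is the state matching the new tracked value after reading a.
δ(r0, 1) = r2; δ(r2, 1) = r0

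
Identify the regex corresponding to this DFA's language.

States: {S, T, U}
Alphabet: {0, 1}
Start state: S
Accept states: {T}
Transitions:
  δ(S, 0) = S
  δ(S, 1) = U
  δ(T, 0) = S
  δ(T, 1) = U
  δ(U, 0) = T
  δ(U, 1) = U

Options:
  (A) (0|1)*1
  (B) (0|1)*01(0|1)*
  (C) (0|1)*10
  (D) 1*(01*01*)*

Check each option against the DFA on short strings; one disagreement eliminates an option:
  (A) (0|1)*1: on '1' the DFA goes S → U and rejects (U ∉ Accept), but the regex matches it → eliminate
  (B) (0|1)*01(0|1)*: on '01' the DFA goes S → S → U and rejects (U ∉ Accept), but the regex matches it → eliminate
  (C) (0|1)*10: agrees with the DFA on every string of length ≤ 6
  (D) 1*(01*01*)*: on ε the DFA stays in S and rejects (S ∉ Accept), but the regex matches it → eliminate
Only (C) is consistent with the DFA.
(C) (0|1)*10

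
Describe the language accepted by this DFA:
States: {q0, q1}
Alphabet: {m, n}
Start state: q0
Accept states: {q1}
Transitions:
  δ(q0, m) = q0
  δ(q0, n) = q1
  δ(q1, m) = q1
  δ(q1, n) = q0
Testing a few strings:
  'nnm' → reject
  'mnn' → reject
  'nm' → accept
  'n' → accept
State roles: q0=even number of n's so far; q1=odd number of n's so far
All strings over {m,n} with an odd number of n's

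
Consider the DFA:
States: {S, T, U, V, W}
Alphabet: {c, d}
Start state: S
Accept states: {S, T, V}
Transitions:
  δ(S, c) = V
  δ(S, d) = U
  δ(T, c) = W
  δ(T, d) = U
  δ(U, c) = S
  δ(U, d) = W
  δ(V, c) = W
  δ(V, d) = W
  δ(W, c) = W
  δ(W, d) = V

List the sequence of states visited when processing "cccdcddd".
read 'c': S → V
  read 'c': V → W
  read 'c': W → W
  read 'd': W → V
  read 'c': V → W
  read 'd': W → V
  read 'd': V → W
  read 'd': W → V
S -> V -> W -> W -> V -> W -> V -> W -> V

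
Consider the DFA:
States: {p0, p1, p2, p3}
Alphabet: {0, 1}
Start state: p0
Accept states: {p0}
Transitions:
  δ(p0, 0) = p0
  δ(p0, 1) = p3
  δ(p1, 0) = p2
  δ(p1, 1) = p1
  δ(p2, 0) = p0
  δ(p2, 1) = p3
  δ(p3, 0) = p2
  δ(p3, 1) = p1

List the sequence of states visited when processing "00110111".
read '0': p0 → p0
  read '0': p0 → p0
  read '1': p0 → p3
  read '1': p3 → p1
  read '0': p1 → p2
  read '1': p2 → p3
  read '1': p3 → p1
  read '1': p1 → p1
p0 -> p0 -> p0 -> p3 -> p1 -> p2 -> p3 -> p1 -> p1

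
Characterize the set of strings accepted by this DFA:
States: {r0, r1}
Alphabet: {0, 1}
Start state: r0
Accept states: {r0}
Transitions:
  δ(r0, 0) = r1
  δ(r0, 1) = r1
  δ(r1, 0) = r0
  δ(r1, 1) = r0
Testing a few strings:
  '1' → reject
  '010' → reject
  '011' → reject
  '00' → accept
State roles: r0=even length so far; r1=odd length so far
All binary strings of even length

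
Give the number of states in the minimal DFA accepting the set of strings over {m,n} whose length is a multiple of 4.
By Myhill–Nerode, count the distinguishable equivalence classes: 4 classes — one per residue of the length mod 4; class i is distinguished from class j by any string of length (4 − i) mod 4.
4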